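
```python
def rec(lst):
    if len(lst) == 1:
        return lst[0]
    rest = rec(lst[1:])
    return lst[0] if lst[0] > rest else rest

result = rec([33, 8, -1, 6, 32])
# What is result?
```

Recursive max over [33, 8, -1, 6, 32] = 33

Answer: 33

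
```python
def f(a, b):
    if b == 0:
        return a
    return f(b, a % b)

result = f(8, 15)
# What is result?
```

f(8, 15) -> f(15, 8) -> f(8, 7) -> f(7, 1) -> f(1, 0) -> 1

Answer: 1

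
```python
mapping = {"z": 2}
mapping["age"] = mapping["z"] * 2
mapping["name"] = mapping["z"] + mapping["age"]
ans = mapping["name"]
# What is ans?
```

Trace:
`mapping = {"z": 2}` → mapping = {'z': 2}
`mapping["age"] = mapping["z"] * 2` → mapping = {'z': 2, 'age': 4}
`mapping["name"] = mapping["z"] + mapping["age"]` → mapping = {'z': 2, 'age': 4, 'name': 6}
`ans = mapping["name"]` → ans = 6
So ans = 6

Answer: 6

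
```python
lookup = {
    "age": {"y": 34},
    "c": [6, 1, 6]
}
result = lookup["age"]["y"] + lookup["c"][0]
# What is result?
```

Trace:
`lookup = { ...` → lookup = {'age': {'y': 34}, 'c': [6, 1, 6]}
`result = lookup["age"]["y"] + lookup["c"][0]` → result = 40
So result = 40

Answer: 40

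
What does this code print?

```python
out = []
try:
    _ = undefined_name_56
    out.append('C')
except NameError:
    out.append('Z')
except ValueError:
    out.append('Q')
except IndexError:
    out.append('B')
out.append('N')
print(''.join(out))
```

Execution trace: 'Z' (except NameError) → 'N' (after the try/except). Output: ZN

Answer: ZN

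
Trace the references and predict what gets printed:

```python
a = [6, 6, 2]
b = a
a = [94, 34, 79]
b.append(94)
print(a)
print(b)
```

Key concept: rebinding vs mutation: a is rebound to a new list, b still points at the original.
Step by step:
`a = [6, 6, 2]` → a = [6, 6, 2]
`b = a` → b = [6, 6, 2] (same object as a)
`a = [94, 34, 79]` → a = [94, 34, 79]
`b.append(94)` → b = [6, 6, 2, 94]
`print(a)` → prints [94, 34, 79]
`print(b)` → prints [6, 6, 2, 94]

Answer:
[94, 34, 79]
[6, 6, 2, 94]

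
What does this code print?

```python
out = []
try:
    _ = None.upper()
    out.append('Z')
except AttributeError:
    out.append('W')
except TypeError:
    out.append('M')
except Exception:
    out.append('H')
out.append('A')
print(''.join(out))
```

Execution trace: 'W' (except AttributeError) → 'A' (after the try/except). Output: WA

Answer: WA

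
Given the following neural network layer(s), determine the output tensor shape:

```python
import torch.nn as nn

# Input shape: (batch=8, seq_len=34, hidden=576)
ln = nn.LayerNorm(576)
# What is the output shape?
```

Input: (8, 34, 576) -> Output: (8, 34, 576)

Answer: (8, 34, 576)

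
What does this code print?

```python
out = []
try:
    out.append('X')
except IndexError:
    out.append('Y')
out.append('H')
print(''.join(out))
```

Execution trace: 'X' (try body, no exception) → 'H' (after the try/except). Output: XH

Answer: XH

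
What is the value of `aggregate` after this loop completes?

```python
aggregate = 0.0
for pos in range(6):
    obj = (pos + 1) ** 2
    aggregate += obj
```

Sum of squared losses 1² + 2² + ... + 6²
`aggregate` takes the values: 0.0 → 1.0 → 5.0 → 14.0 → 30.0 → 55.0 → 91.0

Answer: 91.0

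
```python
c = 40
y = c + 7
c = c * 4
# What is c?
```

Trace:
`c = 40` → c = 40
`y = c + 7` → y = 47
`c = c * 4` → c = 160
So c = 160

Answer: 160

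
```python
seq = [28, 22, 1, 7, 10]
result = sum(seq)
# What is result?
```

Trace:
`seq = [28, 22, 1, 7, 10]` → seq = [28, 22, 1, 7, 10]
`result = sum(seq)` → result = 68
So result = 68

Answer: 68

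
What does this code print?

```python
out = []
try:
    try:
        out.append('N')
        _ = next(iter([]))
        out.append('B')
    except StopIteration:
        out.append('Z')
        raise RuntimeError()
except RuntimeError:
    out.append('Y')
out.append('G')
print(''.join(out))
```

Execution trace: 'N' (try body) → 'Z' (except StopIteration) → 'Y' (outer except RuntimeError) → 'G' (after the try/except). Output: NZYG

Answer: NZYG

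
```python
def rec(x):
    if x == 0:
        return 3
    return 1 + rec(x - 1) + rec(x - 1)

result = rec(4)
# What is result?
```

rec(x) = 1 + 2·rec(x-1), rec(0)=3. Closed form: (3+1)·2^4 - 1 = 63.

Answer: 63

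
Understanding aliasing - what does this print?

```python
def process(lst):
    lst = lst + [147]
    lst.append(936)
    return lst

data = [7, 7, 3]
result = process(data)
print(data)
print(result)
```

Key concept: rebinding parameter vs mutation.
Step by step:
`data = [7, 7, 3]` → data = [7, 7, 3]
`result = process(data)` → result = [7, 7, 3, 147, 936]
`print(data)` → prints [7, 7, 3]
`print(result)` → prints [7, 7, 3, 147, 936]

Answer:
[7, 7, 3]
[7, 7, 3, 147, 936]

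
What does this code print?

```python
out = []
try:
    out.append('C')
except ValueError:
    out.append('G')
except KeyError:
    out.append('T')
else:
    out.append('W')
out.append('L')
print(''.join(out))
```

Execution trace: 'C' (try body, no exception) → 'W' (else) → 'L' (after the try/except). Output: CWL

Answer: CWL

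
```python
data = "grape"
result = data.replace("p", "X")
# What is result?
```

Trace:
`data = "grape"` → data = 'grape'
`result = data.replace("p", "X")` → result = 'graXe'
So result = 'graXe'

Answer: 'graXe'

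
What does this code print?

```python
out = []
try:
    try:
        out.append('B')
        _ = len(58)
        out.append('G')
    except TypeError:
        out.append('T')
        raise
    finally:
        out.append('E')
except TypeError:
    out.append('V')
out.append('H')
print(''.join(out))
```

Execution trace: 'B' (inner try body) → 'T' (inner except TypeError) → 'E' (inner finally) → 'V' (outer except TypeError) → 'H' (after the try/except). Output: BTEVH

Answer: BTEVH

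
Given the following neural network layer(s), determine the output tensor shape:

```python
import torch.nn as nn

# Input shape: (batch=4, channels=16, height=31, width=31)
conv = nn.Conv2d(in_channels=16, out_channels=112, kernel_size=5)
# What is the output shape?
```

Input: (4, 16, 31, 31) -> Output: (4, 112, 27, 27)

Answer: (4, 112, 27, 27)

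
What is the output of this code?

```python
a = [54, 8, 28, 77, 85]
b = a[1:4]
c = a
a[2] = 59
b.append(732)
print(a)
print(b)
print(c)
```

Key concept: slice vs alias.
Step by step:
`a = [54, 8, 28, 77, 85]` → a = [54, 8, 28, 77, 85]
`b = a[1:4]` → b = [8, 28, 77]
`c = a` → c = [54, 8, 28, 77, 85] (same object as a)
`a[2] = 59` → a = [54, 8, 59, 77, 85] (same object as c); c = [54, 8, 59, 77, 85] (same object as a)
`b.append(732)` → b = [8, 28, 77, 732]
`print(a)` → prints [54, 8, 59, 77, 85]
`print(b)` → prints [8, 28, 77, 732]
`print(c)` → prints [54, 8, 59, 77, 85]

Answer:
[54, 8, 59, 77, 85]
[8, 28, 77, 732]
[54, 8, 59, 77, 85]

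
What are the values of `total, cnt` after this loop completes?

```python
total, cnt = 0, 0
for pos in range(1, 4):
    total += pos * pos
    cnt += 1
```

Sum of squares and count
`total, cnt` takes the values: (0, 0) → (1, 0) → (1, 1) → (5, 1) → (5, 2) → (14, 2) → (14, 3)

Answer: 14, 3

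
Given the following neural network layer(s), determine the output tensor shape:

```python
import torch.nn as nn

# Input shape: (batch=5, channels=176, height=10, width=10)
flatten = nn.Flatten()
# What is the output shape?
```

Input: (5, 176, 10, 10) -> Output: (5, 17600)

Answer: (5, 17600)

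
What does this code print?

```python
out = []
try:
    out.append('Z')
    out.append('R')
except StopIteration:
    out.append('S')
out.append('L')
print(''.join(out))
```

Execution trace: 'Z' (try body) → 'R' (try body, no exception) → 'L' (after the try/except). Output: ZRL

Answer: ZRL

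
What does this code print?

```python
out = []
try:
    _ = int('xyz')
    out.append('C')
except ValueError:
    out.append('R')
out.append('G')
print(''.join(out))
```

Execution trace: 'R' (except ValueError) → 'G' (after the try/except). Output: RG

Answer: RG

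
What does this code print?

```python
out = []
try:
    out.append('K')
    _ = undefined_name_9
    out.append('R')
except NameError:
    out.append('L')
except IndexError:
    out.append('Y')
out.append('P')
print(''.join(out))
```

Execution trace: 'K' (try body) → 'L' (except NameError) → 'P' (after the try/except). Output: KLP

Answer: KLP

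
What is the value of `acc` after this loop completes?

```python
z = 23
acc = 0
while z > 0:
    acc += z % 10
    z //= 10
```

Sum digits of 23
`acc` takes the values: 0 → 3 → 5

Answer: 5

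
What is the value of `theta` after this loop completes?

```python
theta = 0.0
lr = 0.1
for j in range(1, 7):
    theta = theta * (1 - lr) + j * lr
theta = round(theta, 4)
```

Moving average with lr=0.1
`theta` takes the values: 0.0 → 0.1 → 0.29 → 0.561 → 0.9049 → 1.31441 → 1.782969 → 1.783

Answer: 1.783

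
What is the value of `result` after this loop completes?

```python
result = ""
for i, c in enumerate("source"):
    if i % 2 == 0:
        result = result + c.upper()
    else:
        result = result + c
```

Uppercase even positions in 'source'
`result` takes the values: "" → "S" → "So" → "SoU" → "SoUr" → "SoUrC" → "SoUrCe"

Answer: "SoUrCe"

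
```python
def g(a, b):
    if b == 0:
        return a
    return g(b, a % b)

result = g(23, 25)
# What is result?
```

g(23, 25) -> g(25, 23) -> g(23, 2) -> g(2, 1) -> g(1, 0) -> 1

Answer: 1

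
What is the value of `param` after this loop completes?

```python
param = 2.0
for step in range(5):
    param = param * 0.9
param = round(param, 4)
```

Exponential decay: 2.0 * 0.9^5
`param` takes the values: 2.0 → 1.8 → 1.62 → 1.458 → 1.3122 → 1.18098 → 1.181

Answer: 1.181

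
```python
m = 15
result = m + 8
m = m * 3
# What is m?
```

Trace:
`m = 15` → m = 15
`result = m + 8` → result = 23
`m = m * 3` → m = 45
So m = 45

Answer: 45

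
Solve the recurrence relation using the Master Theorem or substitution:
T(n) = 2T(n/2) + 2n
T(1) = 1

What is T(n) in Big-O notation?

By Master Theorem: a=2, b=2, f(n)=2n. Since log_2(2) = 1 and f(n) = Θ(n^1), Case 2 applies. T(n) = O(n log n).

Answer: O(n log n)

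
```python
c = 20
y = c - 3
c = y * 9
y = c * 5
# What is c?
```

Trace:
`c = 20` → c = 20
`y = c - 3` → y = 17
`c = y * 9` → c = 153
`y = c * 5` → y = 765
So c = 153

Answer: 153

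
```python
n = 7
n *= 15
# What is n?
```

Trace:
`n = 7` → n = 7
`n *= 15` → n = 105
So n = 105

Answer: 105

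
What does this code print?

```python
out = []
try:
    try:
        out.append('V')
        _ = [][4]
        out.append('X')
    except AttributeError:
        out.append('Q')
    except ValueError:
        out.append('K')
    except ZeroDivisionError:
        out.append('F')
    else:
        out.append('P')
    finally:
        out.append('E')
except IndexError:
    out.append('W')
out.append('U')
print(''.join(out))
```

Execution trace: 'V' (try body) → 'E' (finally) → 'W' (outer except IndexError) → 'U' (after the try/except). Output: VEWU

Answer: VEWU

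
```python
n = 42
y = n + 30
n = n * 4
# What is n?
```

Trace:
`n = 42` → n = 42
`y = n + 30` → y = 72
`n = n * 4` → n = 168
So n = 168

Answer: 168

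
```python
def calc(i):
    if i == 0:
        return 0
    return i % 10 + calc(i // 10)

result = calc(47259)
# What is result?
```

Sum of digits of 47259: 9 + 5 + 2 + 7 + 4 = 27

Answer: 27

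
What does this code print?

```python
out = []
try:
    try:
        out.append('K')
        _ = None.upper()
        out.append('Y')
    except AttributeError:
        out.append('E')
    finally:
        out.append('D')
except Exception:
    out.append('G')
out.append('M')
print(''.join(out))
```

Execution trace: 'K' (inner try body) → 'E' (inner except AttributeError) → 'D' (inner finally) → 'M' (after the try/except). Output: KEDM

Answer: KEDM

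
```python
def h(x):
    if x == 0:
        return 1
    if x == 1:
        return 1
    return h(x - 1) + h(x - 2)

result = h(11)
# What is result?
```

Build up from base cases: h(0)=1, h(1)=1, h(2)=2, h(3)=3, h(4)=5, h(5)=8, h(6)=13, ..., h(11)=144

Answer: 144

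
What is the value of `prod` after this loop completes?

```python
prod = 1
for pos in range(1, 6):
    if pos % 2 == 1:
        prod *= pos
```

Product of odd numbers 1 to 5
`prod` takes the values: 1 → 3 → 15

Answer: 15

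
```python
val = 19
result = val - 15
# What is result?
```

Trace:
`val = 19` → val = 19
`result = val - 15` → result = 4
So result = 4

Answer: 4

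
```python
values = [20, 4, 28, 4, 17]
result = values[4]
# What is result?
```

Trace:
`values = [20, 4, 28, 4, 17]` → values = [20, 4, 28, 4, 17]
`result = values[4]` → result = 17
So result = 17

Answer: 17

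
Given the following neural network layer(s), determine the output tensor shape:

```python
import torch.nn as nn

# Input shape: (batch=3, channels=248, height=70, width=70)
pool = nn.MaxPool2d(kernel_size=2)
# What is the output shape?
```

Input: (3, 248, 70, 70) -> Output: (3, 248, 35, 35)

Answer: (3, 248, 35, 35)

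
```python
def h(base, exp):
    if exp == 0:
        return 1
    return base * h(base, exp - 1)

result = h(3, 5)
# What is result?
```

h(3, 5) = 3 * 3 * 3 * 3 * 3 = 243

Answer: 243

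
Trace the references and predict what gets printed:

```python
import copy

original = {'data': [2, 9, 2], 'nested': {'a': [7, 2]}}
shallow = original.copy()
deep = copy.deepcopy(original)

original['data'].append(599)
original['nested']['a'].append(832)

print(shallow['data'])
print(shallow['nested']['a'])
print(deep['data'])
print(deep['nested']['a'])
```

Key concept: comparing shallow vs deep copy.
Step by step:
`original = {'data': [2, 9, 2], 'nested': {'a': [7, 2]}}` → original = {'data': [2, 9, 2], 'nested': {'a': [7, 2]}}
`shallow = original.copy()` → shallow = {'data': [2, 9, 2], 'nested': {'a': [7, 2]}}
`deep = copy.deepcopy(original)` → deep = {'data': [2, 9, 2], 'nested': {'a': [7, 2]}}
`original['data'].append(599)` → original = {'data': [2, 9, 2, 599], 'nested': {'a': [7, 2]}}; shallow = {'data': [2, 9, 2, 599], 'nested': {'a': [7, 2]}}
`original['nested']['a'].append(832)` → original = {'data': [2, 9, 2, 599], 'nested': {'a': [7, 2, 832]}}; shallow = {'data': [2, 9, 2, 599], 'nested': {'a': [7, 2, 832]}}
`print(shallow['data'])` → prints [2, 9, 2, 599]
`print(shallow['nested']['a'])` → prints [7, 2, 832]
`print(deep['data'])` → prints [2, 9, 2]
`print(deep['nested']['a'])` → prints [7, 2]

Answer:
[2, 9, 2, 599]
[7, 2, 832]
[2, 9, 2]
[7, 2]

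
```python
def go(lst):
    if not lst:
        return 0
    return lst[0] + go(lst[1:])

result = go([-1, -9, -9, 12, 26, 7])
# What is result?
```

(-1) + (-9) + (-9) + 12 + 26 + 7 + 0 = 26

Answer: 26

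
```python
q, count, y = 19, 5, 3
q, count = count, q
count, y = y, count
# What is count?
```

Trace:
`q, count, y = 19, 5, 3` → q = 19; count = 5; y = 3
`q, count = count, q` → q = 5; count = 19
`count, y = y, count` → count = 3; y = 19
So count = 3

Answer: 3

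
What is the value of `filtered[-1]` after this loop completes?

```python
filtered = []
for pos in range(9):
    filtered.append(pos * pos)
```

Last element of squares 0 to 8
`filtered` takes the values: [] → [0] → [0, 1] → [0, 1, 4] → [0, 1, 4, 9] → [0, 1, 4, 9, 16] → [0, 1, 4, 9, 16, 25] → [0, 1, 4, 9, 16, 25, 36] → [0, 1, 4, 9, 16, 25, 36, 49] → [0, 1, 4, 9, 16, 25, 36, 49, 64]
So `filtered[-1]` = 64

Answer: 64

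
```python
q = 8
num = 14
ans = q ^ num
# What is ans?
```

Trace:
`q = 8` → q = 8
`num = 14` → num = 14
`ans = q ^ num` → ans = 6
So ans = 6

Answer: 6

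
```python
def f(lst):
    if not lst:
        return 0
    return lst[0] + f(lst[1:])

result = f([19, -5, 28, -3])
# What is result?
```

19 + (-5) + 28 + (-3) + 0 = 39

Answer: 39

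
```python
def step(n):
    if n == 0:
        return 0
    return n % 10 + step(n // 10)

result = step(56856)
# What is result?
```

Sum of digits of 56856: 6 + 5 + 8 + 6 + 5 = 30

Answer: 30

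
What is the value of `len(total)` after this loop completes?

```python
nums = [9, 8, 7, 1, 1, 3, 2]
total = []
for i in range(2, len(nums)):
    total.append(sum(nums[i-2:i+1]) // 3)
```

Number of 3-element averages
`total` takes the values: [] → [8] → [8, 5] → [8, 5, 3] → [8, 5, 3, 1] → [8, 5, 3, 1, 2]
So `len(total)` = 5

Answer: 5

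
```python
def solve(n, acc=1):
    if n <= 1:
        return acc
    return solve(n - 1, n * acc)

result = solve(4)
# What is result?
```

Accumulator trace (n, acc): (4, 1) -> (3, 4) -> (2, 12) -> (1, 24) -> return 24

Answer: 24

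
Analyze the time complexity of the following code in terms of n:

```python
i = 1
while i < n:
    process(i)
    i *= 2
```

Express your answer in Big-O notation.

This is Logarithmic loop. Time complexity: O(log n).

Answer: O(log n)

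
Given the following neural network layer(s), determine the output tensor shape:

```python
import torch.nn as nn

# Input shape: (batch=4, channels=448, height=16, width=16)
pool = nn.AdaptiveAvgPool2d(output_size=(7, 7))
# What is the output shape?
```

Input: (4, 448, 16, 16) -> Output: (4, 448, 7, 7)

Answer: (4, 448, 7, 7)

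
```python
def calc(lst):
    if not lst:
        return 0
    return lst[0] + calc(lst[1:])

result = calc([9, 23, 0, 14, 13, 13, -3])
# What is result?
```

9 + 23 + 0 + 14 + 13 + 13 + (-3) + 0 = 69

Answer: 69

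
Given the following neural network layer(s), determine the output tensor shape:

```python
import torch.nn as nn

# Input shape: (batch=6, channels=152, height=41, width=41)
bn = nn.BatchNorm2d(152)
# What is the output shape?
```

Input: (6, 152, 41, 41) -> Output: (6, 152, 41, 41)

Answer: (6, 152, 41, 41)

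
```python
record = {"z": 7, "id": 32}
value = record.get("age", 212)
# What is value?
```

Trace:
`record = {"z": 7, "id": 32}` → record = {'z': 7, 'id': 32}
`value = record.get("age", 212)` → value = 212
So value = 212

Answer: 212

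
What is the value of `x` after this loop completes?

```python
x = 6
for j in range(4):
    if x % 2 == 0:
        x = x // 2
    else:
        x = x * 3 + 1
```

Collatz-style transformation from 6
`x` takes the values: 6 → 3 → 10 → 5 → 16

Answer: 16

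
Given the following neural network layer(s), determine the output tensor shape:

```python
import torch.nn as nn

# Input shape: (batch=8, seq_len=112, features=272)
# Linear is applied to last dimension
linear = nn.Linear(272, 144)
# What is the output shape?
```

Input: (8, 112, 272) -> Output: (8, 112, 144)

Answer: (8, 112, 144)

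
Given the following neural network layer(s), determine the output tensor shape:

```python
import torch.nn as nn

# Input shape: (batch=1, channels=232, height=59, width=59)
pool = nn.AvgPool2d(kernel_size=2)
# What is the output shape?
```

Input: (1, 232, 59, 59) -> Output: (1, 232, 29, 29)

Answer: (1, 232, 29, 29)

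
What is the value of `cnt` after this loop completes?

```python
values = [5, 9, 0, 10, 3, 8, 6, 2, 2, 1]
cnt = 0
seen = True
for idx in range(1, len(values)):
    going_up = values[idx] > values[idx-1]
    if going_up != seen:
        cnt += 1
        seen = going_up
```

Count direction changes in [5, 9, 0, 10, 3, 8, 6, 2, 2, 1]
`cnt` takes the values: 0 → 1 → 2 → 3 → 4 → 5

Answer: 5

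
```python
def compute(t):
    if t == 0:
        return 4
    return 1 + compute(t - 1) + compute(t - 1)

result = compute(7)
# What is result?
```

compute(t) = 1 + 2·compute(t-1), compute(0)=4. Closed form: (4+1)·2^7 - 1 = 639.

Answer: 639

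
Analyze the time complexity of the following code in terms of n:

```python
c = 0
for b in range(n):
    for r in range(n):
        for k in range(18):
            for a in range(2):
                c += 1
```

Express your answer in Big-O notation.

Each loop level contributes: n × n × 1 × 1. Multiplying the contributions gives O(n^2).

Answer: O(n^2)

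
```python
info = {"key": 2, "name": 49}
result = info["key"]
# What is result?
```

Trace:
`info = {"key": 2, "name": 49}` → info = {'key': 2, 'name': 49}
`result = info["key"]` → result = 2
So result = 2

Answer: 2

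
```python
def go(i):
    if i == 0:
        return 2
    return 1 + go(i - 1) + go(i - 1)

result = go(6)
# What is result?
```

go(i) = 1 + 2·go(i-1), go(0)=2. Closed form: (2+1)·2^6 - 1 = 191.

Answer: 191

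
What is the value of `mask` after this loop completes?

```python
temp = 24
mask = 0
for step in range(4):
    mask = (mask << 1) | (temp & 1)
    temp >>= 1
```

Reverse lowest 4 bits of 24
`mask` takes the values: 0 → 1

Answer: 1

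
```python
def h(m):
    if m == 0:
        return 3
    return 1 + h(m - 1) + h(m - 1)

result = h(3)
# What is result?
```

h(m) = 1 + 2·h(m-1), h(0)=3. Closed form: (3+1)·2^3 - 1 = 31.

Answer: 31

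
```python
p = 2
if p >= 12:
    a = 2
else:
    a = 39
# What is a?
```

Trace:
`p = 2` → p = 2
`if p >= 12: ...` → p >= 12 is False, take else branch → a = 39
So a = 39

Answer: 39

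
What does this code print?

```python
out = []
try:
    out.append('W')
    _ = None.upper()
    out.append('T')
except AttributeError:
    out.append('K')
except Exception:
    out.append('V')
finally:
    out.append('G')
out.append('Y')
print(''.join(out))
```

Execution trace: 'W' (try body) → 'K' (except AttributeError) → 'G' (finally) → 'Y' (after the try/except). Output: WKGY

Answer: WKGY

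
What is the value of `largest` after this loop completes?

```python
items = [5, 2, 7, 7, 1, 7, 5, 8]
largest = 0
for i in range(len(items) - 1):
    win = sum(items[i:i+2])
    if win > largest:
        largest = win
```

Max sum of 2-element window in [5, 2, 7, 7, 1, 7, 5, 8]
`largest` takes the values: 0 → 7 → 9 → 14

Answer: 14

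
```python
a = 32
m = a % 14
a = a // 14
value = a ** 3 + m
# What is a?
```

Trace:
`a = 32` → a = 32
`m = a % 14` → m = 4
`a = a // 14` → a = 2
`value = a ** 3 + m` → value = 12
So a = 2

Answer: 2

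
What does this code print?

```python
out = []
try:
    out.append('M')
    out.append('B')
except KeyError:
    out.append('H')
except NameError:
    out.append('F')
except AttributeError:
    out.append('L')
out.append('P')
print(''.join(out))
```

Execution trace: 'M' (try body) → 'B' (try body, no exception) → 'P' (after the try/except). Output: MBP

Answer: MBP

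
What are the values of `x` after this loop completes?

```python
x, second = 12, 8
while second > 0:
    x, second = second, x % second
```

GCD of 12 and 8
`x` takes the values: 12 → 8 → 4

Answer: 4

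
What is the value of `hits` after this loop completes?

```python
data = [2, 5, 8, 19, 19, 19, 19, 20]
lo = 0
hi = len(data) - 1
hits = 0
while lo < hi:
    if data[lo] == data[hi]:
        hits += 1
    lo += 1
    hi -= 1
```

Count matching pairs from ends
`hits` takes the values: 0 → 1

Answer: 1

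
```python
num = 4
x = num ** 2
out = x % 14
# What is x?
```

Trace:
`num = 4` → num = 4
`x = num ** 2` → x = 16
`out = x % 14` → out = 2
So x = 16

Answer: 16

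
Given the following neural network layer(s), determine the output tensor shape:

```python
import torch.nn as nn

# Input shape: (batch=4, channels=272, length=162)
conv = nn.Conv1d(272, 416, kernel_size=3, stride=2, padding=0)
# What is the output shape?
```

Input: (4, 272, 162) -> Output: (4, 416, 80)

Answer: (4, 416, 80)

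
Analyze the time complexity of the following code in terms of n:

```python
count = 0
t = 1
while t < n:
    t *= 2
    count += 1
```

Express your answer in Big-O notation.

Each loop level contributes: log n. Multiplying the contributions gives O(log n).

Answer: O(log n)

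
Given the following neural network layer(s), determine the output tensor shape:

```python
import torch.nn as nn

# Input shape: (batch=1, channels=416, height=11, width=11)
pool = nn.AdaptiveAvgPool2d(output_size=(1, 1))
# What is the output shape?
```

Input: (1, 416, 11, 11) -> Output: (1, 416, 1, 1)

Answer: (1, 416, 1, 1)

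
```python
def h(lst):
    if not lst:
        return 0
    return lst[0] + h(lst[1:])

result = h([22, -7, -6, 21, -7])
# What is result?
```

22 + (-7) + (-6) + 21 + (-7) + 0 = 23

Answer: 23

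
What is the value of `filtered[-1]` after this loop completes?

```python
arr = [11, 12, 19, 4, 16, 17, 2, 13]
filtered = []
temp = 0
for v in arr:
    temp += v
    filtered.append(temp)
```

Cumulative sum ends at 94
`filtered` takes the values: [] → [11] → [11, 23] → [11, 23, 42] → [11, 23, 42, 46] → [11, 23, 42, 46, 62] → [11, 23, 42, 46, 62, 79] → [11, 23, 42, 46, 62, 79, 81] → [11, 23, 42, 46, 62, 79, 81, 94]
So `filtered[-1]` = 94

Answer: 94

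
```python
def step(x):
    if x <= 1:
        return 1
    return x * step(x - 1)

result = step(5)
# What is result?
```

step(5) = 5 * 4 * 3 * 2 * 1 = 120

Answer: 120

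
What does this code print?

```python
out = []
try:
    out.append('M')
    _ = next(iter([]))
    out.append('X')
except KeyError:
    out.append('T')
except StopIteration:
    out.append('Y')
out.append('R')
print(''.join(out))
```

Execution trace: 'M' (try body) → 'Y' (except StopIteration) → 'R' (after the try/except). Output: MYR

Answer: MYR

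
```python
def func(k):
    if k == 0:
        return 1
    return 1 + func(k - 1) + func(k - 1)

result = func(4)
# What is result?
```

func(k) = 1 + 2·func(k-1), func(0)=1. Closed form: (1+1)·2^4 - 1 = 31.

Answer: 31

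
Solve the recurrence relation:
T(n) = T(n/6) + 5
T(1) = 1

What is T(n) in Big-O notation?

Each step divides n by 6 and adds 5. After log_6(n) steps we reach T(1)=1. So T(n) = 5·log_6(n) + 1 = O(log n).

Answer: O(log n)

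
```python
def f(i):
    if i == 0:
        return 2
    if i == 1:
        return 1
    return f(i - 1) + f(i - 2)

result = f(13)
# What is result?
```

Build up from base cases: f(0)=2, f(1)=1, f(2)=3, f(3)=4, f(4)=7, f(5)=11, f(6)=18, ..., f(13)=521

Answer: 521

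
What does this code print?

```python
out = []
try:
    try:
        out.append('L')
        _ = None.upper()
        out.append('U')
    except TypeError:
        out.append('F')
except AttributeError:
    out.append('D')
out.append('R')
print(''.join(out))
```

Execution trace: 'L' (try body) → 'D' (outer except AttributeError) → 'R' (after the try/except). Output: LDR

Answer: LDR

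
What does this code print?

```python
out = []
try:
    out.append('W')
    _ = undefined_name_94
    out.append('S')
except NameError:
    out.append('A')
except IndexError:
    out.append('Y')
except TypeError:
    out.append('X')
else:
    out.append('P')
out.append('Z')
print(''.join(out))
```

Execution trace: 'W' (try body) → 'A' (except NameError) → 'Z' (after the try/except). Output: WAZ

Answer: WAZ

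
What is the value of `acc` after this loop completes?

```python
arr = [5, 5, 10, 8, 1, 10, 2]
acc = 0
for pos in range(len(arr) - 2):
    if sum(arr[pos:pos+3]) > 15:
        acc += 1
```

Count windows with sum > 15
`acc` takes the values: 0 → 1 → 2 → 3 → 4

Answer: 4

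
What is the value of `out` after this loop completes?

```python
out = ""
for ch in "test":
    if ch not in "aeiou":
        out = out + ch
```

Remove vowels from 'test'
`out` takes the values: "" → "t" → "ts" → "tst"

Answer: "tst"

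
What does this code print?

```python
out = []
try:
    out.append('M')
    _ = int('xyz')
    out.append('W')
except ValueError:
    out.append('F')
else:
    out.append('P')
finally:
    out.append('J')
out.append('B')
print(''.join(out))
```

Execution trace: 'M' (try body) → 'F' (except ValueError) → 'J' (finally) → 'B' (after the try/except). Output: MFJB

Answer: MFJB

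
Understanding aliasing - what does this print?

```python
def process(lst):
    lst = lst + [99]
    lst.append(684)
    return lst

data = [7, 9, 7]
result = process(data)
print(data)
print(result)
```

Key concept: rebinding parameter vs mutation.
Step by step:
`data = [7, 9, 7]` → data = [7, 9, 7]
`result = process(data)` → result = [7, 9, 7, 99, 684]
`print(data)` → prints [7, 9, 7]
`print(result)` → prints [7, 9, 7, 99, 684]

Answer:
[7, 9, 7]
[7, 9, 7, 99, 684]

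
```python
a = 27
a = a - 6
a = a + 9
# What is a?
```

Trace:
`a = 27` → a = 27
`a = a - 6` → a = 21
`a = a + 9` → a = 30
So a = 30

Answer: 30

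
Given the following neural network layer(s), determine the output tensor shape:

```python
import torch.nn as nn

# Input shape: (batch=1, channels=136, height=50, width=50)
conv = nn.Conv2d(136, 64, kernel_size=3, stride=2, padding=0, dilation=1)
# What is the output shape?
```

Input: (1, 136, 50, 50) -> Output: (1, 64, 24, 24)

Answer: (1, 64, 24, 24)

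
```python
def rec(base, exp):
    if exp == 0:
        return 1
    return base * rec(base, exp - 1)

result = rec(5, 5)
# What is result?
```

rec(5, 5) = 5 * 5 * 5 * 5 * 5 = 3125

Answer: 3125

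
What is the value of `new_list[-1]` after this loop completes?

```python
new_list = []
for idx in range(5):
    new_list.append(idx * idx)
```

Last element of squares 0 to 4
`new_list` takes the values: [] → [0] → [0, 1] → [0, 1, 4] → [0, 1, 4, 9] → [0, 1, 4, 9, 16]
So `new_list[-1]` = 16

Answer: 16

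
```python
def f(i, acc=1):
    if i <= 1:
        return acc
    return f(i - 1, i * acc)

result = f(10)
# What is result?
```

Accumulator trace (n, acc): (10, 1) -> (9, 10) -> (8, 90) -> (7, 720) -> (6, 5040) -> (5, 30240) -> (4, 151200) -> (3, 604800) -> (2, 1814400) -> (1, 3628800) -> return 3628800

Answer: 3628800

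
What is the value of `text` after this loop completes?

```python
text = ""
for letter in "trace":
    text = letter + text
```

Reverse 'trace'
`text` takes the values: "" → "t" → "rt" → "art" → "cart" → "ecart"

Answer: "ecart"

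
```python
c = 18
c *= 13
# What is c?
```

Trace:
`c = 18` → c = 18
`c *= 13` → c = 234
So c = 234

Answer: 234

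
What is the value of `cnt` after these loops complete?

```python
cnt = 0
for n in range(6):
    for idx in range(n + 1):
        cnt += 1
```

Triangle: 1 + 2 + ... + 6
`cnt` takes the values: 0 → 1 → 2 → 3 → 4 → 5 → 6 → 7 → 8 → 9 → 10 → 11 → 12 → 13 → 14 → 15 → 16 → 17 → 18 → 19 → 20 → 21

Answer: 21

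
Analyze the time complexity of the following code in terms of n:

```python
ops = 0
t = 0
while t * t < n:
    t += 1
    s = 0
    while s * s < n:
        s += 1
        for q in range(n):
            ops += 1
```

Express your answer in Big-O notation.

Each loop level contributes: √n × √n × n. Multiplying the contributions gives O(n^2).

Answer: O(n^2)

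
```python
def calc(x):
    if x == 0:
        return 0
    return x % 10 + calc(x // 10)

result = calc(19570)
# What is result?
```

Sum of digits of 19570: 0 + 7 + 5 + 9 + 1 = 22

Answer: 22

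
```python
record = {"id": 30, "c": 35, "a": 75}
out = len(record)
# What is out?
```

Trace:
`record = {"id": 30, "c": 35, "a": 75}` → record = {'id': 30, 'c': 35, 'a': 75}
`out = len(record)` → out = 3
So out = 3

Answer: 3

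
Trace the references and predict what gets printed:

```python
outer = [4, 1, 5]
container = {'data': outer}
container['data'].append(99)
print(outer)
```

Key concept: dict holds reference to list.
Step by step:
`outer = [4, 1, 5]` → outer = [4, 1, 5]
`container = {'data': outer}` → container = {'data': [4, 1, 5]}
`container['data'].append(99)` → outer = [4, 1, 5, 99]; container = {'data': [4, 1, 5, 99]}
`print(outer)` → prints [4, 1, 5, 99]

Answer: [4, 1, 5, 99]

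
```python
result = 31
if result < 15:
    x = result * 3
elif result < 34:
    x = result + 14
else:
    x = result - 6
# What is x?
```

Trace:
`result = 31` → result = 31
`if result < 15: ...` → result < 15 is False, result < 34 is True → x = 45
So x = 45

Answer: 45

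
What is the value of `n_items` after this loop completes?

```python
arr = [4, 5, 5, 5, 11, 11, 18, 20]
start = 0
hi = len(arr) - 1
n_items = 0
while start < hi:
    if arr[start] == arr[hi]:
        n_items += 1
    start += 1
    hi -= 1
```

Count matching pairs from ends
`n_items` takes the values: 0

Answer: 0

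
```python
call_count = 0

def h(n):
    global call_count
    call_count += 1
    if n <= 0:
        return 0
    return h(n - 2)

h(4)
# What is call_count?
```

Linear recursion stepping by 2: 3 calls from n=4 down to ≤0.

Answer: 3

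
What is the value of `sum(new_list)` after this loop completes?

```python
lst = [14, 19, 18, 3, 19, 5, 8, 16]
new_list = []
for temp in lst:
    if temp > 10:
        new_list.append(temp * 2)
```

Sum of doubled values > 10
`new_list` takes the values: [] → [28] → [28, 38] → [28, 38, 36] → [28, 38, 36, 38] → [28, 38, 36, 38, 32]
So `sum(new_list)` = 172

Answer: 172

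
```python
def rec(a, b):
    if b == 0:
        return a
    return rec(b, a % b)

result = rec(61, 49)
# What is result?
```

rec(61, 49) -> rec(49, 12) -> rec(12, 1) -> rec(1, 0) -> 1

Answer: 1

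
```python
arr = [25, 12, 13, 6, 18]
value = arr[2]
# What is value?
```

Trace:
`arr = [25, 12, 13, 6, 18]` → arr = [25, 12, 13, 6, 18]
`value = arr[2]` → value = 13
So value = 13

Answer: 13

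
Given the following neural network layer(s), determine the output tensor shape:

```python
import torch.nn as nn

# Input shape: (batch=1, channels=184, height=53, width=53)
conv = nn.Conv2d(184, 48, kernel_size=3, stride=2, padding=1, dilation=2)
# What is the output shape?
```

Input: (1, 184, 53, 53) -> Output: (1, 48, 26, 26)

Answer: (1, 48, 26, 26)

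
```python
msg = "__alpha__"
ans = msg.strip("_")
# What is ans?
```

Trace:
`msg = "__alpha__"` → msg = '__alpha__'
`ans = msg.strip("_")` → ans = 'alpha'
So ans = 'alpha'

Answer: 'alpha'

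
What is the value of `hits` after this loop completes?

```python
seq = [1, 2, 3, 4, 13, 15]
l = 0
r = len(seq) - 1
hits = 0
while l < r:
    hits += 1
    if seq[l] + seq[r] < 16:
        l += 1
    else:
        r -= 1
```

Steps to find pair summing to 16
`hits` takes the values: 0 → 1 → 2 → 3 → 4 → 5

Answer: 5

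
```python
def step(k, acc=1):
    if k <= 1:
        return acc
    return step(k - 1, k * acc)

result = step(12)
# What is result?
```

Accumulator trace (n, acc): (12, 1) -> (11, 12) -> (10, 132) -> (9, 1320) -> (8, 11880) -> (7, 95040) -> (6, 665280) -> (5, 3991680) -> (4, 19958400) -> (3, 79833600) -> (2, 239500800) -> (1, 479001600) -> return 479001600

Answer: 479001600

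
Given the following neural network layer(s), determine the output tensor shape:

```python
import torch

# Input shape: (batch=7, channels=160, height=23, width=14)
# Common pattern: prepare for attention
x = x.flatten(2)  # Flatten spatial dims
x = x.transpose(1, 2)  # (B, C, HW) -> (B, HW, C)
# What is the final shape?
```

Input: (7, 160, 23, 14) -> after flatten(2): (7, 160, 322) -> Output: (7, 322, 160)

Answer: (7, 322, 160)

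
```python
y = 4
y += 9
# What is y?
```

Trace:
`y = 4` → y = 4
`y += 9` → y = 13
So y = 13

Answer: 13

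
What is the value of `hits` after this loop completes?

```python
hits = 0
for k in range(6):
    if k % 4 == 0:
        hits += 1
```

Count numbers divisible by 4 in range(6)
`hits` takes the values: 0 → 1 → 2

Answer: 2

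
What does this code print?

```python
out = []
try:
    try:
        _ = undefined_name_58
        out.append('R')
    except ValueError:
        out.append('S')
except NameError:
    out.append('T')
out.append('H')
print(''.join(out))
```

Execution trace: 'T' (outer except NameError) → 'H' (after the try/except). Output: TH

Answer: TH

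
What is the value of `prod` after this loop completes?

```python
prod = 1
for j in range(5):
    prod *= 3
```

3^5 = 243
`prod` takes the values: 1 → 3 → 9 → 27 → 81 → 243

Answer: 243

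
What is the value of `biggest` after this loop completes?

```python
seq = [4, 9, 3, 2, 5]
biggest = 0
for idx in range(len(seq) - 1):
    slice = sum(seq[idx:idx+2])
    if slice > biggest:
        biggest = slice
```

Max sum of 2-element window in [4, 9, 3, 2, 5]
`biggest` takes the values: 0 → 13

Answer: 13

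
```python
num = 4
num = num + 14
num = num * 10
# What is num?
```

Trace:
`num = 4` → num = 4
`num = num + 14` → num = 18
`num = num * 10` → num = 180
So num = 180

Answer: 180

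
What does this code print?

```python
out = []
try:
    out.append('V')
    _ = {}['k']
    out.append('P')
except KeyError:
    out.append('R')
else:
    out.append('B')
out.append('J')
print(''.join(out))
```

Execution trace: 'V' (try body) → 'R' (except KeyError) → 'J' (after the try/except). Output: VRJ

Answer: VRJ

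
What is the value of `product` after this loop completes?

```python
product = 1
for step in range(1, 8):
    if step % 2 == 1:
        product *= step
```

Product of odd numbers 1 to 7
`product` takes the values: 1 → 3 → 15 → 105

Answer: 105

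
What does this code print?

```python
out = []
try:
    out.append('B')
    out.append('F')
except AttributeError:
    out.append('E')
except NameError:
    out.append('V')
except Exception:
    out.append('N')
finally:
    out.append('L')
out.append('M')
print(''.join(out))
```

Execution trace: 'B' (try body) → 'F' (try body, no exception) → 'L' (finally) → 'M' (after the try/except). Output: BFLM

Answer: BFLM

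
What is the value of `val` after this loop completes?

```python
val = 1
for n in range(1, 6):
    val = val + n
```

Start at 1, add 1 through 5
`val` takes the values: 1 → 2 → 4 → 7 → 11 → 16

Answer: 16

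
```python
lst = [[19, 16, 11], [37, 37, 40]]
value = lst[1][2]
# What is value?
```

Trace:
`lst = [[19, 16, 11], [37, 37, 40]]` → lst = [[19, 16, 11], [37, 37, 40]]
`value = lst[1][2]` → value = 40
So value = 40

Answer: 40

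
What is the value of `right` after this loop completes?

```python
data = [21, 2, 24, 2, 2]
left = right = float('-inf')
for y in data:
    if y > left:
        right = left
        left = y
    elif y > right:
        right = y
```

Second largest (with repeats) in [21, 2, 24, 2, 2]
`right` takes the values: -inf → 2 → 21

Answer: 21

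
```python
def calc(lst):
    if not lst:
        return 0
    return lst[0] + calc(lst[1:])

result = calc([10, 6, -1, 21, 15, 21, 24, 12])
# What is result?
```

10 + 6 + (-1) + 21 + 15 + 21 + 24 + 12 + 0 = 108

Answer: 108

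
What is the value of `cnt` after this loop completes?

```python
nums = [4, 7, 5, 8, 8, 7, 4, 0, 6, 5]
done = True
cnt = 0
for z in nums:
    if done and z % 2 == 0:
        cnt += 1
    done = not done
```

Count even values at even positions
`cnt` takes the values: 0 → 1 → 2 → 3 → 4

Answer: 4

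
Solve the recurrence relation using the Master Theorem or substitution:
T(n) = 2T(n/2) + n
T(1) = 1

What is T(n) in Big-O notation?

By Master Theorem: a=2, b=2, f(n)=n. Since log_2(2) = 1 and f(n) = Θ(n^1), Case 2 applies. T(n) = O(n log n).

Answer: O(n log n)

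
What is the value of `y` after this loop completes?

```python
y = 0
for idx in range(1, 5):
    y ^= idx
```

XOR of 1 to 4
`y` takes the values: 0 → 1 → 3 → 0 → 4

Answer: 4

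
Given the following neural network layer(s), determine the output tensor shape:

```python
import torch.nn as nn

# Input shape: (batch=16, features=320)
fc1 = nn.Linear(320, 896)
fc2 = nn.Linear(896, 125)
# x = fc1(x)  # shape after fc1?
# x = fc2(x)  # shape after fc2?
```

Input: (16, 320) -> after fc1: (16, 896) -> Output: (16, 125)

Answer: (16, 125)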